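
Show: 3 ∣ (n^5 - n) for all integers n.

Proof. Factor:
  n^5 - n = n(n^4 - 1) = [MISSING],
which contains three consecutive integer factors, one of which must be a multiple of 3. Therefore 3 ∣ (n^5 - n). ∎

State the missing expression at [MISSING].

(n - 1)n(n + 1)(n^2 + 1)

n^4 - 1 = (n^2 - 1)(n^2 + 1), and n^2 - 1 = (n-1)(n+1).
So n(n^4 - 1) = (n - 1)n(n + 1)(n^2 + 1).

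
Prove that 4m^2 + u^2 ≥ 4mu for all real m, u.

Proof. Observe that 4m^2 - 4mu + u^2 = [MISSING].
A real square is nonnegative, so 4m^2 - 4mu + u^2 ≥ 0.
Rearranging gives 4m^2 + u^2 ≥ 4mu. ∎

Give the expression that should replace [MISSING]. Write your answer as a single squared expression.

(2m - u)^2

The leading and trailing coefficients are 2^2 and 1^2, and 4 = 2·2·1, so the trinomial is (2m - u)^2.
Hence 4m^2 - 4mu + u^2 ≥ 0.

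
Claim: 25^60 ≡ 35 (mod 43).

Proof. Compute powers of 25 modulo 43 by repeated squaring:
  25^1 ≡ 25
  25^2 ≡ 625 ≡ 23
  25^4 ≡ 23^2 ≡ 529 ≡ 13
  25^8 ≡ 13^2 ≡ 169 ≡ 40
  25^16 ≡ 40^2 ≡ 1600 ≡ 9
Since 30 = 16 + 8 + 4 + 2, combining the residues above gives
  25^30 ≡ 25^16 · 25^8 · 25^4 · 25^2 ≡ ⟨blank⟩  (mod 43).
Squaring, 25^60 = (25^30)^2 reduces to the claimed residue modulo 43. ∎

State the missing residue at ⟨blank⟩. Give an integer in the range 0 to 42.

11

25^16 · 25^8 · 25^4 · 25^2 ≡ 9 · 40 · 13 · 23 = 107640.
107640 mod 43 = 11, so 25^30 ≡ 11 (mod 43).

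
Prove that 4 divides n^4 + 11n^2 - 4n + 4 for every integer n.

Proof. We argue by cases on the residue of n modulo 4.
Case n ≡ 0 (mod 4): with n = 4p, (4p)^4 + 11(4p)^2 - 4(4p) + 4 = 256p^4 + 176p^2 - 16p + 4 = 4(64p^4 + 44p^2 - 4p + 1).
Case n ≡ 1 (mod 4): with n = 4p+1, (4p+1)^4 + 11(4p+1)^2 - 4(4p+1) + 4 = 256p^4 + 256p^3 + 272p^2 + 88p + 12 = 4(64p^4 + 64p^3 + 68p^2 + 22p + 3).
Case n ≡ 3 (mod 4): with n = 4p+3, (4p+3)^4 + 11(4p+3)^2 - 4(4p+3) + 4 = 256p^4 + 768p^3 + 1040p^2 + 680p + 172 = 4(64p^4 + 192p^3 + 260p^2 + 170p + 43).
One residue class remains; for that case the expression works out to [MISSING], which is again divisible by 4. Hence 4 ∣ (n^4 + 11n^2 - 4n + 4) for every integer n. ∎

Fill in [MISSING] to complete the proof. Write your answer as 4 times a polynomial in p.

The residues treated are {0, 1, 3}, so the missing case is n ≡ 2 (mod 4); write n = 4p+2.
Then (4p+2)^4 + 11(4p+2)^2 - 4(4p+2) + 4 = 256p^4 + 512p^3 + 560p^2 + 288p + 56 = 4(64p^4 + 128p^3 + 140p^2 + 72p + 14).

4(64p^4 + 128p^3 + 140p^2 + 72p + 14)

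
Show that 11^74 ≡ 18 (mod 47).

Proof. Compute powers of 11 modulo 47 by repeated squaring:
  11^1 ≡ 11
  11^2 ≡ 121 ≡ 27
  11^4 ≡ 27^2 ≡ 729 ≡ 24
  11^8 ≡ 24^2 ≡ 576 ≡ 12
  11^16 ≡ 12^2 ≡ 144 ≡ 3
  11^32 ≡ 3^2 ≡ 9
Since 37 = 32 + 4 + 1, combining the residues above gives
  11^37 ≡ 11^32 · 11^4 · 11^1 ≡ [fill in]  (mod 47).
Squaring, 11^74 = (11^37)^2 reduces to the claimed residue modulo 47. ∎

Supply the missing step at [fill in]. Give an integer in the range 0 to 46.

11^32 · 11^4 · 11^1 ≡ 9 · 24 · 11 = 2376.
2376 mod 47 = 26, so 11^37 ≡ 26 (mod 47).

26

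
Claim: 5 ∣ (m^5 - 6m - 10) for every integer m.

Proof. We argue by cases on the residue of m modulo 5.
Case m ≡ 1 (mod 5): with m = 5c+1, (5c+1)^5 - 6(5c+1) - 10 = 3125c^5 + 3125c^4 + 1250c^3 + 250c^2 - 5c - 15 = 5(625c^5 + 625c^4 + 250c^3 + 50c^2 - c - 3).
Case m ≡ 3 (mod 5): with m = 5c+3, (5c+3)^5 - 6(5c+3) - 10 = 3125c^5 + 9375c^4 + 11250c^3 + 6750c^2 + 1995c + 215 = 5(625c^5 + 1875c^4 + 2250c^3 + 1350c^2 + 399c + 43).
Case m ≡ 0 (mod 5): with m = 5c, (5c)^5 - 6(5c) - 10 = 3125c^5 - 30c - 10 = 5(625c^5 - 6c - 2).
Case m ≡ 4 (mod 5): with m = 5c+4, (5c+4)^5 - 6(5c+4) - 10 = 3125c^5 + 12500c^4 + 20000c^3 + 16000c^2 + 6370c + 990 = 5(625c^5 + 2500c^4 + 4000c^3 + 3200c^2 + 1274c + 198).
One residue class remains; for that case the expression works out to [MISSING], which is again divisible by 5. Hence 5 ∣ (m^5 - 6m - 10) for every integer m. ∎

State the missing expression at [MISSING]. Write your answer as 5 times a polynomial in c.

The residues treated are {1, 3, 0, 4}, so the missing case is m ≡ 2 (mod 5); write m = 5c+2.
Then (5c+2)^5 - 6(5c+2) - 10 = 3125c^5 + 6250c^4 + 5000c^3 + 2000c^2 + 370c + 10 = 5(625c^5 + 1250c^4 + 1000c^3 + 400c^2 + 74c + 2).

5(625c^5 + 1250c^4 + 1000c^3 + 400c^2 + 74c + 2)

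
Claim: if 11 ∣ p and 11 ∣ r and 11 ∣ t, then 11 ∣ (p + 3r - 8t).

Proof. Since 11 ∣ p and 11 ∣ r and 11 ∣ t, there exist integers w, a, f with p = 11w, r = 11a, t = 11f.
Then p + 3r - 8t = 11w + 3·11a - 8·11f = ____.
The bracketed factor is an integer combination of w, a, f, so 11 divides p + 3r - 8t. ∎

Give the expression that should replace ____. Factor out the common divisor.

11(3a - 8f + w)

Pull the common 11 out of every term: 11w + 3·11a - 8·11f = 11(3a - 8f + w).
3a - 8f + w is an integer, which exhibits the divisibility.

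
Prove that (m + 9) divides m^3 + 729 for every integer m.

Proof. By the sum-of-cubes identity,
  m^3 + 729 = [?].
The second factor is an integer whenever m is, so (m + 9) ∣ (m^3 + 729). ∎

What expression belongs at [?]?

(m + 9)(m^2 - 9m + 81)

Polynomial division of m^3 + 729 by m + 9 leaves remainder 0 and quotient m^2 - 9m + 81.
Hence m^3 + 729 = (m + 9)(m^2 - 9m + 81).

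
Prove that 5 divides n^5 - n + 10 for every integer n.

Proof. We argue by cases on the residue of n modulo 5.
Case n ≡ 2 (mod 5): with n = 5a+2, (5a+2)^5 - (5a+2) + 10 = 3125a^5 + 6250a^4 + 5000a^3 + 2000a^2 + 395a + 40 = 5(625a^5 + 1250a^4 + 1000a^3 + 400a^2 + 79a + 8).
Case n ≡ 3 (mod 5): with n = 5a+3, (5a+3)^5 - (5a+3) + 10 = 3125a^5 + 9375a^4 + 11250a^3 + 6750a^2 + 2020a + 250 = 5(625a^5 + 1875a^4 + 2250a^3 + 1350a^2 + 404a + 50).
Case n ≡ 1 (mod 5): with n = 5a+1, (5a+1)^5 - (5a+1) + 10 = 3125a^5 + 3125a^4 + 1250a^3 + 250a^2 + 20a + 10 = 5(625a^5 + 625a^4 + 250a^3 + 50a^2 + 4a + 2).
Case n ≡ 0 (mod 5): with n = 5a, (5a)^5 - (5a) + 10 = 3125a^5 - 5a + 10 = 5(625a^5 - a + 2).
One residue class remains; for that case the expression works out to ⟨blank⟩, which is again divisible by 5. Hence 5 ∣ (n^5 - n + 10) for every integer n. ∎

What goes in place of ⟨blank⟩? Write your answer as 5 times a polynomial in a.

The residues treated are {2, 3, 1, 0}, so the missing case is n ≡ 4 (mod 5); write n = 5a+4.
Then (5a+4)^5 - (5a+4) + 10 = 3125a^5 + 12500a^4 + 20000a^3 + 16000a^2 + 6395a + 1030 = 5(625a^5 + 2500a^4 + 4000a^3 + 3200a^2 + 1279a + 206).

5(625a^5 + 2500a^4 + 4000a^3 + 3200a^2 + 1279a + 206)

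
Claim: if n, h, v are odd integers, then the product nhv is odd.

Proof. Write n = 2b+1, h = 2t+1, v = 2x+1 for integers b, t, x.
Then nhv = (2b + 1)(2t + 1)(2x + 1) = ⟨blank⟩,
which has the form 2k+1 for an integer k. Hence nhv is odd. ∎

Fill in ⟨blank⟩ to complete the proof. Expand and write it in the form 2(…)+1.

2(4btx + 2bt + 2bx + b + 2tx + t + x) + 1

(2b + 1)(2t + 1)(2x + 1) = 8btx + 4bt + 4bx + 2b + 4tx + 2t + 2x + 1
= 2(4btx + 2bt + 2bx + b + 2tx + t + x) + 1.
Since 4btx + 2bt + 2bx + b + 2tx + t + x is an integer, the product is of the form 2k+1 for an integer k.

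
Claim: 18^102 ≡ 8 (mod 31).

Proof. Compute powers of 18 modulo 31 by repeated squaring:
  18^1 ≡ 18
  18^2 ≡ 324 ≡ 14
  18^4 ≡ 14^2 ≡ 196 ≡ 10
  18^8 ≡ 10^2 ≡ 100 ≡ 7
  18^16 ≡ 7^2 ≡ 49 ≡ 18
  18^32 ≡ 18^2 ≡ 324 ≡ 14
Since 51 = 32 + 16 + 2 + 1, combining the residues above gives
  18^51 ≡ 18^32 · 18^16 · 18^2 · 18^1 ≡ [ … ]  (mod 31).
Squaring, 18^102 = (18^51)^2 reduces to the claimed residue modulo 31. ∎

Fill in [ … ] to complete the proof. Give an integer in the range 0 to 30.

16

18^32 · 18^16 · 18^2 · 18^1 ≡ 14 · 18 · 14 · 18 = 63504.
63504 mod 31 = 16, so 18^51 ≡ 16 (mod 31).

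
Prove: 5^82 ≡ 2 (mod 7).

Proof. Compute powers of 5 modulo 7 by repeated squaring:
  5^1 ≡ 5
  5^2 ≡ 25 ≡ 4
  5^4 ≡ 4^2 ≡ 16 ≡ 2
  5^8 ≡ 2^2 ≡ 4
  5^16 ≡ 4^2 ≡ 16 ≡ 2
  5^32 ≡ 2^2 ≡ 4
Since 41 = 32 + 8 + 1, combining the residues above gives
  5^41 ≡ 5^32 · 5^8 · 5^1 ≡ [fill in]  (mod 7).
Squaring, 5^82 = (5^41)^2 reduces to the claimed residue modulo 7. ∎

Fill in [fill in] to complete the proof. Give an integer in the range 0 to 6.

3

5^32 · 5^8 · 5^1 ≡ 4 · 4 · 5 = 80.
80 mod 7 = 3, so 5^41 ≡ 3 (mod 7).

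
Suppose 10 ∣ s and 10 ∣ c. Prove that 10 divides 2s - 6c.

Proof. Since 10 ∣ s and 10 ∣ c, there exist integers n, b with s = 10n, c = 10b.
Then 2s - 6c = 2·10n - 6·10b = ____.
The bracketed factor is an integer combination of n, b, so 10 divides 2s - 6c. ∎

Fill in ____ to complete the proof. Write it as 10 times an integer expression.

Each term has a factor of 10: 2·10n - 6·10b = 10·(-6b + 2n).
Since -6b + 2n is an integer, 10 ∣ (2s - 6c).

10(-6b + 2n)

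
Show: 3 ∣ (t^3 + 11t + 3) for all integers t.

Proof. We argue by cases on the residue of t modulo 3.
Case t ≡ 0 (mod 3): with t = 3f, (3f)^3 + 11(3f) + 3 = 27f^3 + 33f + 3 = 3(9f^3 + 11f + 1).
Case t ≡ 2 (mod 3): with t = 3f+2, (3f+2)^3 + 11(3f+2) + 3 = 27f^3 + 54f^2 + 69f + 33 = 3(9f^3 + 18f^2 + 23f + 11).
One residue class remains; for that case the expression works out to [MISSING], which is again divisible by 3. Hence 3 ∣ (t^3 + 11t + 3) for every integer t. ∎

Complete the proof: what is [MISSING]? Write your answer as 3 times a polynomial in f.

3(9f^3 + 9f^2 + 14f + 5)

Only t ≡ 1 (mod 3) is unaccounted for. Put t = 3f+1:
(3f+1)^3 + 11(3f+1) + 3 expands to 27f^3 + 27f^2 + 42f + 15,
and factoring out 3 leaves 3(9f^3 + 9f^2 + 14f + 5).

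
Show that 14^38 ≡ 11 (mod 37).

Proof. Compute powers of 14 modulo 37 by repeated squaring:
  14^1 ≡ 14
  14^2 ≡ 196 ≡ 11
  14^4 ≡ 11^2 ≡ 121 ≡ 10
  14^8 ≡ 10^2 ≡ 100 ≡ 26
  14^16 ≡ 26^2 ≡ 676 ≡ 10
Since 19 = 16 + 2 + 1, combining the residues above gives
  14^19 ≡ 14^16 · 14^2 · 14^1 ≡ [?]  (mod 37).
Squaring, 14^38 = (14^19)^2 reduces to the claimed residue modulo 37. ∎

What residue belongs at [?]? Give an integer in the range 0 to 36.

14^16 · 14^2 · 14^1 ≡ 10 · 11 · 14 = 1540.
1540 mod 37 = 23, so 14^19 ≡ 23 (mod 37).

23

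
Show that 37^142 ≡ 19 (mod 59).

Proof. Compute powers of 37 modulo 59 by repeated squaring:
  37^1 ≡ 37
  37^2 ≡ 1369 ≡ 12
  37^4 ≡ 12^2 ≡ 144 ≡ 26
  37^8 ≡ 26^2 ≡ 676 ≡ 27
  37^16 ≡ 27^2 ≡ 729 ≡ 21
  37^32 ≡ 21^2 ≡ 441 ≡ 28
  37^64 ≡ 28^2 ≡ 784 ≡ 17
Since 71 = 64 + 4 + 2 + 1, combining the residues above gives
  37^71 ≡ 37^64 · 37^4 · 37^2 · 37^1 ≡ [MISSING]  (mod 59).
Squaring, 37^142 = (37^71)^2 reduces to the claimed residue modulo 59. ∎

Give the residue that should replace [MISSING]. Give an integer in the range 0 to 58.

14

Multiply the listed residues: 17 · 26 · 12 · 37 = 442 → 5304 → 196248.
Reducing modulo 59: 196248 = 3326·59 + 14, so 37^71 ≡ 14.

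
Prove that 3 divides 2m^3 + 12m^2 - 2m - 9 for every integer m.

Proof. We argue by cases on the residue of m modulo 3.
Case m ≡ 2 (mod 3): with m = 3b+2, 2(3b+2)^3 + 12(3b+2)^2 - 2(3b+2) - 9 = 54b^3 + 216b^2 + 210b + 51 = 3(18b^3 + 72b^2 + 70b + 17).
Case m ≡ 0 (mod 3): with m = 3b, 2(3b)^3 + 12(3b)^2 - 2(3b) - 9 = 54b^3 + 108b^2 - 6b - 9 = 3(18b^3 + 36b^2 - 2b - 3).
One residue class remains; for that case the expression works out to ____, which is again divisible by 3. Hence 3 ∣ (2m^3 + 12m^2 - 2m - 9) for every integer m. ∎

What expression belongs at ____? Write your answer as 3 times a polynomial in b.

The residues treated are {2, 0}, so the missing case is m ≡ 1 (mod 3); write m = 3b+1.
Then 2(3b+1)^3 + 12(3b+1)^2 - 2(3b+1) - 9 = 54b^3 + 162b^2 + 84b + 3 = 3(18b^3 + 54b^2 + 28b + 1).

3(18b^3 + 54b^2 + 28b + 1)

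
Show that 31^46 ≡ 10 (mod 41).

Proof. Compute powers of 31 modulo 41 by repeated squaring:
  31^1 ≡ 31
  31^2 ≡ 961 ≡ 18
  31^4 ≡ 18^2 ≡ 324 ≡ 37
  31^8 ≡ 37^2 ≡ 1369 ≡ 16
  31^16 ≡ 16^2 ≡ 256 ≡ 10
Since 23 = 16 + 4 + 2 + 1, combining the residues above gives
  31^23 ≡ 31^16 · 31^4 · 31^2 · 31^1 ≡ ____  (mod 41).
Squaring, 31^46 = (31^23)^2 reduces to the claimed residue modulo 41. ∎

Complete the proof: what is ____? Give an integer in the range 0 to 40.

Multiply the listed residues: 10 · 37 · 18 · 31 = 370 → 6660 → 206460.
Reducing modulo 41: 206460 = 5035·41 + 25, so 31^23 ≡ 25.

25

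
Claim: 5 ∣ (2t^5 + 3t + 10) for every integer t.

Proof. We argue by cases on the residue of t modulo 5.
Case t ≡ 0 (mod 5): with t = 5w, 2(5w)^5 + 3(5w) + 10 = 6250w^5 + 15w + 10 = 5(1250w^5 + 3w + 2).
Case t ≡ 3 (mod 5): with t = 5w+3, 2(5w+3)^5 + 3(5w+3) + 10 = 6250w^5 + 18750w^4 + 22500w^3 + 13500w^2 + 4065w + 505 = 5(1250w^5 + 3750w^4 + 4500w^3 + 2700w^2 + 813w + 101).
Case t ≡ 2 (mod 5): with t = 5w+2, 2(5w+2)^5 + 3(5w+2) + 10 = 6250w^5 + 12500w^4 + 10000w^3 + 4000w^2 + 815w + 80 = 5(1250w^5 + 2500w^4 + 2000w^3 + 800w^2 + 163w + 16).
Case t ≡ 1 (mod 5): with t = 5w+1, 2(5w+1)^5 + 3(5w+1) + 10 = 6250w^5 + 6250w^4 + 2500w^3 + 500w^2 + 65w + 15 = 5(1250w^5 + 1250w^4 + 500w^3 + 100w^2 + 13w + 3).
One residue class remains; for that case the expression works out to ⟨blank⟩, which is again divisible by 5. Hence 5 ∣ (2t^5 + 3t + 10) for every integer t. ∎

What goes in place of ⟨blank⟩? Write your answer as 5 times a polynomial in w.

5(1250w^5 + 5000w^4 + 8000w^3 + 6400w^2 + 2563w + 414)

The residues treated are {0, 3, 2, 1}, so the missing case is t ≡ 4 (mod 5); write t = 5w+4.
Then 2(5w+4)^5 + 3(5w+4) + 10 = 6250w^5 + 25000w^4 + 40000w^3 + 32000w^2 + 12815w + 2070 = 5(1250w^5 + 5000w^4 + 8000w^3 + 6400w^2 + 2563w + 414).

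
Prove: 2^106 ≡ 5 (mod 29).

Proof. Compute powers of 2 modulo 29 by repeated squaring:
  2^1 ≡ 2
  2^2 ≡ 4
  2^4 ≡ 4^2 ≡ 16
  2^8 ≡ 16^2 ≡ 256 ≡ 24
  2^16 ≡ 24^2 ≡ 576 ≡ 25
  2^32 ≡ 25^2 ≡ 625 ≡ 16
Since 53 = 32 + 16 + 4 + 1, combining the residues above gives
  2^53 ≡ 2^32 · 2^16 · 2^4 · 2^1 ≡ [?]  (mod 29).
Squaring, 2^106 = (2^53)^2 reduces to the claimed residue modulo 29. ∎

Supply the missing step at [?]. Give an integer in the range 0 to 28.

Multiply the listed residues: 16 · 25 · 16 · 2 = 400 → 6400 → 12800.
Reducing modulo 29: 12800 = 441·29 + 11, so 2^53 ≡ 11.

11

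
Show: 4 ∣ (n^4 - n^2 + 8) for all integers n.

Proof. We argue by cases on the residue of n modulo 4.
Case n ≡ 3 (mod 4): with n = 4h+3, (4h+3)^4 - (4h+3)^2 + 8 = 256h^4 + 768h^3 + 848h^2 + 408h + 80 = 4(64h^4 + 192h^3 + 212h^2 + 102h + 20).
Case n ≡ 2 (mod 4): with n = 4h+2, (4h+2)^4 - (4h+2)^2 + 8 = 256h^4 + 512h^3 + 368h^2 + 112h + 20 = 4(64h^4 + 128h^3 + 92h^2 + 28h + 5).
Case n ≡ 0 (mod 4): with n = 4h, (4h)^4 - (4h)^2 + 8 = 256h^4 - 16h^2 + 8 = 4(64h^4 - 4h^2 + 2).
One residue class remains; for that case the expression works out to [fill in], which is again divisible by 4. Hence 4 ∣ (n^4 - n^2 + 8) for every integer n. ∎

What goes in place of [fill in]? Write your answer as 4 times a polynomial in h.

4(64h^4 + 64h^3 + 20h^2 + 2h + 2)

The residues treated are {3, 2, 0}, so the missing case is n ≡ 1 (mod 4); write n = 4h+1.
Then (4h+1)^4 - (4h+1)^2 + 8 = 256h^4 + 256h^3 + 80h^2 + 8h + 8 = 4(64h^4 + 64h^3 + 20h^2 + 2h + 2).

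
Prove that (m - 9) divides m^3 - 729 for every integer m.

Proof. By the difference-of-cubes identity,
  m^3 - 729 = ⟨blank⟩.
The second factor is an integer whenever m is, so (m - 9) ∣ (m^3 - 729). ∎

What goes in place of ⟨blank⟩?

(m - 9)(m^2 + 9m + 81)

a^3 - b^3 = (a - b)(a^2 + ab + b^2). With a = m, b = 9:
m^3 - 729 = (m - 9)(m^2 + 9m + 81).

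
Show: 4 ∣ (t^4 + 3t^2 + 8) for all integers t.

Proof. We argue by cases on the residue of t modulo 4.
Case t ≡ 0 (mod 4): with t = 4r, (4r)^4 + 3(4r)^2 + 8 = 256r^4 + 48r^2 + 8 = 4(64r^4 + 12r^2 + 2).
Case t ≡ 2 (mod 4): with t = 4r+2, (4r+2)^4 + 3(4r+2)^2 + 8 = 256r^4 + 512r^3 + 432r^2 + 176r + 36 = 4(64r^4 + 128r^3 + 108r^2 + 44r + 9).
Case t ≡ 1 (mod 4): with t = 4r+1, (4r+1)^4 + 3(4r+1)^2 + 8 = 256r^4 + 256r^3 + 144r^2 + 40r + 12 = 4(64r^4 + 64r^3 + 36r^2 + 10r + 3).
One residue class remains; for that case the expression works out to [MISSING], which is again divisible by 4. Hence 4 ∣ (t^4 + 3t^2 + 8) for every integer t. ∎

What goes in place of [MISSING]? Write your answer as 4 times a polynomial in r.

4(64r^4 + 192r^3 + 228r^2 + 126r + 29)

Only t ≡ 3 (mod 4) is unaccounted for. Put t = 4r+3:
(4r+3)^4 + 3(4r+3)^2 + 8 expands to 256r^4 + 768r^3 + 912r^2 + 504r + 116,
and factoring out 4 leaves 4(64r^4 + 192r^3 + 228r^2 + 126r + 29).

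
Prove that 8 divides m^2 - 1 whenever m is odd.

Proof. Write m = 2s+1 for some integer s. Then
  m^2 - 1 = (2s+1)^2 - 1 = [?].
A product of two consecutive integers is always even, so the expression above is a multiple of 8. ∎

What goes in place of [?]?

(2s+1)^2 - 1 = 4s^2 + 4s + 1 - 1 = 4s^2 + 4s = 4s(s+1).
Since s and s+1 are consecutive, s(s+1) is even, and 4·(even) is a multiple of 8.

4s(s + 1)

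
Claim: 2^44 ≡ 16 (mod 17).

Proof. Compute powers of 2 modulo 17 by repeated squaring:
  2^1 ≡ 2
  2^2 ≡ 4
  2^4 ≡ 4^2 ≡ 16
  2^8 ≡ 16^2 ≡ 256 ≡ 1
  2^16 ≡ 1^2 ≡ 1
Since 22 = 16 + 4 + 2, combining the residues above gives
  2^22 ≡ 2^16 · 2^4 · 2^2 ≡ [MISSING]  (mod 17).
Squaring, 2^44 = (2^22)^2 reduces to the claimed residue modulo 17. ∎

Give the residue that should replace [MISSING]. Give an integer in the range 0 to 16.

Multiply the listed residues: 1 · 16 · 4 = 16 → 64.
Reducing modulo 17: 64 = 3·17 + 13, so 2^22 ≡ 13.

13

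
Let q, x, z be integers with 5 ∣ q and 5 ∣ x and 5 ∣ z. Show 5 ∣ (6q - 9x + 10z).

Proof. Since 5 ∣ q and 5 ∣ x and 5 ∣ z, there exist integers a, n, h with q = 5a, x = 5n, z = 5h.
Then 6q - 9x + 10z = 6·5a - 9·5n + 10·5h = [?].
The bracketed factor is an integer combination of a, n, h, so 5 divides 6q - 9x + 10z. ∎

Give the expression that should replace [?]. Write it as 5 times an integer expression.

Each term has a factor of 5: 6·5a - 9·5n + 10·5h = 5·(6a + 10h - 9n).
Since 6a + 10h - 9n is an integer, 5 ∣ (6q - 9x + 10z).

5(6a + 10h - 9n)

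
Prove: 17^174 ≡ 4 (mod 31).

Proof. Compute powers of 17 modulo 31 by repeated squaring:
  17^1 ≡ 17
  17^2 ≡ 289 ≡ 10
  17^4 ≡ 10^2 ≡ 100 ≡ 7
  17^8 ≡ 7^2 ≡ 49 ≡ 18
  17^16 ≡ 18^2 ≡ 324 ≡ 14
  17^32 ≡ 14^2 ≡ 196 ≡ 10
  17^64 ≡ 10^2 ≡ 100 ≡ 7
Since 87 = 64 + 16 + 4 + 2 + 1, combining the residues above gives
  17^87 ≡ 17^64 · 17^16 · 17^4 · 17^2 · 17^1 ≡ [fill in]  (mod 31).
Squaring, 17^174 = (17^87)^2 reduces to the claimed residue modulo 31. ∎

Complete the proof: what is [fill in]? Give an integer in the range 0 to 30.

29

Multiply the listed residues: 7 · 14 · 7 · 10 · 17 = 98 → 686 → 6860 → 116620.
Reducing modulo 31: 116620 = 3761·31 + 29, so 17^87 ≡ 29.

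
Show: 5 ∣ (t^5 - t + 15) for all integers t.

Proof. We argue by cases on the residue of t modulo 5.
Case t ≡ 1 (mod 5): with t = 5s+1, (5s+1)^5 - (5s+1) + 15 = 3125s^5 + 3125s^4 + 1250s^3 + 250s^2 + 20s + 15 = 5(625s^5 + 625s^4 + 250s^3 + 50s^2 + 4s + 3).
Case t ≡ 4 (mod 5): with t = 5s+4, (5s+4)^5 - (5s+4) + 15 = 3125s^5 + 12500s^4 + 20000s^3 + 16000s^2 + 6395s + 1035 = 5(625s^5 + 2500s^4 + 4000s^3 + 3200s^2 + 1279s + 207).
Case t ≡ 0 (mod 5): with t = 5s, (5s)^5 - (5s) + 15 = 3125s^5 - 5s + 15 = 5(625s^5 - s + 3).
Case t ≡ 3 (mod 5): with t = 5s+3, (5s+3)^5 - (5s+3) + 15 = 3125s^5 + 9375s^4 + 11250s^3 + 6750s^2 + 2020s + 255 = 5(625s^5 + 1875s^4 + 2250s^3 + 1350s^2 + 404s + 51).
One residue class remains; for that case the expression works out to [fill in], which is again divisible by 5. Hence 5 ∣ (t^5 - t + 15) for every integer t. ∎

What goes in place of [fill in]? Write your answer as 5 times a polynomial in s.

5(625s^5 + 1250s^4 + 1000s^3 + 400s^2 + 79s + 9)

The residues treated are {1, 4, 0, 3}, so the missing case is t ≡ 2 (mod 5); write t = 5s+2.
Then (5s+2)^5 - (5s+2) + 15 = 3125s^5 + 6250s^4 + 5000s^3 + 2000s^2 + 395s + 45 = 5(625s^5 + 1250s^4 + 1000s^3 + 400s^2 + 79s + 9).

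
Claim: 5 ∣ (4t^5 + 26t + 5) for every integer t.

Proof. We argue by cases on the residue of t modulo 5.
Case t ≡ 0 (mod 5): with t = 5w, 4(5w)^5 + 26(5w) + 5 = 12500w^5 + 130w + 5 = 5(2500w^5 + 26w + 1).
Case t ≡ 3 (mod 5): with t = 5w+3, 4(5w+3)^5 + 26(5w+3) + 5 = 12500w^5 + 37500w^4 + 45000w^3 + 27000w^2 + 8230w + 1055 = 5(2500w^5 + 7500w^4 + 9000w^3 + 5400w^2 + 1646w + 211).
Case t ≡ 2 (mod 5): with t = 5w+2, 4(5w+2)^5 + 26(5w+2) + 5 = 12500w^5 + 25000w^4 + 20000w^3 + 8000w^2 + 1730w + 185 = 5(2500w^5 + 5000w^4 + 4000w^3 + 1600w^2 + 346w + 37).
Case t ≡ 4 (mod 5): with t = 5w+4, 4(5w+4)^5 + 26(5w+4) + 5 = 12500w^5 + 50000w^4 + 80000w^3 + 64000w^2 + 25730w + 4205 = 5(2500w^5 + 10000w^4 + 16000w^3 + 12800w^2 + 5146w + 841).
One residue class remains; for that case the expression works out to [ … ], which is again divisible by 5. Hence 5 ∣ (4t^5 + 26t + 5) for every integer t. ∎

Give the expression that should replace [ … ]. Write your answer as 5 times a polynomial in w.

5(2500w^5 + 2500w^4 + 1000w^3 + 200w^2 + 46w + 7)

Only t ≡ 1 (mod 5) is unaccounted for. Put t = 5w+1:
4(5w+1)^5 + 26(5w+1) + 5 expands to 12500w^5 + 12500w^4 + 5000w^3 + 1000w^2 + 230w + 35,
and factoring out 5 leaves 5(2500w^5 + 2500w^4 + 1000w^3 + 200w^2 + 46w + 7).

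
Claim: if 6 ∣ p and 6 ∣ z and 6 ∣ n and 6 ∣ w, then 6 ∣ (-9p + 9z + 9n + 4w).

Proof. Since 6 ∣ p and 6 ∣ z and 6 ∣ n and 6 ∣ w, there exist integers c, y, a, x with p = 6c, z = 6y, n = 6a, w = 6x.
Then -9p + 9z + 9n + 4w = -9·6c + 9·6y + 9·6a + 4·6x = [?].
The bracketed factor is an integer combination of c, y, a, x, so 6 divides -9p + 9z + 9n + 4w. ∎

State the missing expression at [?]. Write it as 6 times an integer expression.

Pull the common 6 out of every term: -9·6c + 9·6y + 9·6a + 4·6x = 6(9a - 9c + 4x + 9y).
9a - 9c + 4x + 9y is an integer, which exhibits the divisibility.

6(9a - 9c + 4x + 9y)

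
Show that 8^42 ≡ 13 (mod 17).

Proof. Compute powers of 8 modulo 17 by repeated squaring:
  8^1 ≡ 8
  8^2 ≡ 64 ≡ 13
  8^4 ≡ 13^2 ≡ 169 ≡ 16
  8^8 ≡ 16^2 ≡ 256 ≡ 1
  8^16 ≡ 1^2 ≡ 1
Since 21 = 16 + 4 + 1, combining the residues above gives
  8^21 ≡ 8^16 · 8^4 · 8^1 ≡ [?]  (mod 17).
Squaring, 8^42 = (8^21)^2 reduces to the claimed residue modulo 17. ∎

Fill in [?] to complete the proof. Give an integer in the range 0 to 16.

9

Multiply the listed residues: 1 · 16 · 8 = 16 → 128.
Reducing modulo 17: 128 = 7·17 + 9, so 8^21 ≡ 9.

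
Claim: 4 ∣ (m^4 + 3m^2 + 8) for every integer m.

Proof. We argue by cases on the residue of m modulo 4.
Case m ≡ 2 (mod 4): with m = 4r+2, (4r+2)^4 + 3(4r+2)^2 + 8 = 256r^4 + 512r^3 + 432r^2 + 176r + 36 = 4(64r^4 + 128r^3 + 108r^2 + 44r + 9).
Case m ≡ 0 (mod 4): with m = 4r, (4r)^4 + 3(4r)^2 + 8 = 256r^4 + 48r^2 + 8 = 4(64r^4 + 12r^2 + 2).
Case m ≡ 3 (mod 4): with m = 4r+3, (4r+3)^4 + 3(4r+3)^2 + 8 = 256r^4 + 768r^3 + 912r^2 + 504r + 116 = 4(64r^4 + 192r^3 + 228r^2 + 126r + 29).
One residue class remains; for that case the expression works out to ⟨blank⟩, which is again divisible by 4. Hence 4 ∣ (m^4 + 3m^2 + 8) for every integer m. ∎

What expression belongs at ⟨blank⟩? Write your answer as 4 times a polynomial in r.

Only m ≡ 1 (mod 4) is unaccounted for. Put m = 4r+1:
(4r+1)^4 + 3(4r+1)^2 + 8 expands to 256r^4 + 256r^3 + 144r^2 + 40r + 12,
and factoring out 4 leaves 4(64r^4 + 64r^3 + 36r^2 + 10r + 3).

4(64r^4 + 64r^3 + 36r^2 + 10r + 3)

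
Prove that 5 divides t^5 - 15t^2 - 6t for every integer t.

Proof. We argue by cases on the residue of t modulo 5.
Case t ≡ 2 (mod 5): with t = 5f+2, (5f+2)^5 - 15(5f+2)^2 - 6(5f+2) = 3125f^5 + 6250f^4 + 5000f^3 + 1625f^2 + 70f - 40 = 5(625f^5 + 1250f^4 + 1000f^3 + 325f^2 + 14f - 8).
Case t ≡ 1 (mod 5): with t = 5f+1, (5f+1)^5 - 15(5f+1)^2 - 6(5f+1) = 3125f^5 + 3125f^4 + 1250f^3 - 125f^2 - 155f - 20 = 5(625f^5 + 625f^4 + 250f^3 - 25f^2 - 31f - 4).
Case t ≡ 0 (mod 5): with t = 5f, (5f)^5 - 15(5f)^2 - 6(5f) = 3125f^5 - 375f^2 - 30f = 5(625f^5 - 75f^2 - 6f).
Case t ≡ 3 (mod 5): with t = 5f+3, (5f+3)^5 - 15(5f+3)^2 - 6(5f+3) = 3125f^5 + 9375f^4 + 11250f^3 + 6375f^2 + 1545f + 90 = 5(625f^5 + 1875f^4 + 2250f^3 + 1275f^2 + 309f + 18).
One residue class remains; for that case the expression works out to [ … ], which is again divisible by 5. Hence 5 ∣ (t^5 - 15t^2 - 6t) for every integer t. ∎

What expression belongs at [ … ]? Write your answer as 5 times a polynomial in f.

5(625f^5 + 2500f^4 + 4000f^3 + 3125f^2 + 1154f + 152)

Only t ≡ 4 (mod 5) is unaccounted for. Put t = 5f+4:
(5f+4)^5 - 15(5f+4)^2 - 6(5f+4) expands to 3125f^5 + 12500f^4 + 20000f^3 + 15625f^2 + 5770f + 760,
and factoring out 5 leaves 5(625f^5 + 2500f^4 + 4000f^3 + 3125f^2 + 1154f + 152).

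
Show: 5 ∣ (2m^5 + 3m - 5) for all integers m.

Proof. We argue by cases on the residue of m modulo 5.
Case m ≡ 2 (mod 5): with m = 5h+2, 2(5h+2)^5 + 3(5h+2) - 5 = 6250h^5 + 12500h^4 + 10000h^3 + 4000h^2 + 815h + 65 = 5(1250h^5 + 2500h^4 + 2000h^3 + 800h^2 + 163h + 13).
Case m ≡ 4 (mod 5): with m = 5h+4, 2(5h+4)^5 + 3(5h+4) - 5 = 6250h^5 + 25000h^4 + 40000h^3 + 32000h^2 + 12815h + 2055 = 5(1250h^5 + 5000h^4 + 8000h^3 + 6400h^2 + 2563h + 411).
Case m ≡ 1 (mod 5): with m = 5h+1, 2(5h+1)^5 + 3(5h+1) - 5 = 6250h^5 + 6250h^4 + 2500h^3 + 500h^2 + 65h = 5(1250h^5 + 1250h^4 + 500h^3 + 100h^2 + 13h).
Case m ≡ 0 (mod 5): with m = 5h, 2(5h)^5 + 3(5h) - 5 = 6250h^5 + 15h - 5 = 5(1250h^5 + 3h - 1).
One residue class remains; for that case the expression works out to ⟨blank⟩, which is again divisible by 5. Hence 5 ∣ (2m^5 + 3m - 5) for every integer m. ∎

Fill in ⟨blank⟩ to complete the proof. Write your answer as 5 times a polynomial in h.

5(1250h^5 + 3750h^4 + 4500h^3 + 2700h^2 + 813h + 98)

Only m ≡ 3 (mod 5) is unaccounted for. Put m = 5h+3:
2(5h+3)^5 + 3(5h+3) - 5 expands to 6250h^5 + 18750h^4 + 22500h^3 + 13500h^2 + 4065h + 490,
and factoring out 5 leaves 5(1250h^5 + 3750h^4 + 4500h^3 + 2700h^2 + 813h + 98).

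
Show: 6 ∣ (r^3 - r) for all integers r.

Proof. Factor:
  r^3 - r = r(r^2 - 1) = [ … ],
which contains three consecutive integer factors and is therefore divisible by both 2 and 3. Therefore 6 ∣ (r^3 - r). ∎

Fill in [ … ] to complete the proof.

(r - 1)r(r + 1)

r(r^2 - 1) = r(r - 1)(r + 1) = (r - 1)r(r + 1).
These three factors are consecutive integers, so their product is divisible by 6.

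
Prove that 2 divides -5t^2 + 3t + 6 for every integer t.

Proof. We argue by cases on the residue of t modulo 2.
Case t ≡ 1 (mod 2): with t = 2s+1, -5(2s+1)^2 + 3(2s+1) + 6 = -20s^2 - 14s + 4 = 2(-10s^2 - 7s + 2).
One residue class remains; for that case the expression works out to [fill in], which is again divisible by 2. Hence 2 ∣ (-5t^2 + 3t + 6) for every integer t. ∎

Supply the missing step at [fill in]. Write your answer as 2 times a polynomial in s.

2(-10s^2 + 3s + 3)

The residues treated are {1}, so the missing case is t ≡ 0 (mod 2); write t = 2s.
Then -5(2s)^2 + 3(2s) + 6 = -20s^2 + 6s + 6 = 2(-10s^2 + 3s + 3).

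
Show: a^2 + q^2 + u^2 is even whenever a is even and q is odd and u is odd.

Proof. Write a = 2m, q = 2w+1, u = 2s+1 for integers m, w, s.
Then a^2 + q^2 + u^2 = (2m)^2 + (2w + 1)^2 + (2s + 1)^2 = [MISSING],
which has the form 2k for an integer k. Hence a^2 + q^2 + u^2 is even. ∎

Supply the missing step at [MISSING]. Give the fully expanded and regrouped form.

2(2m^2 + 2s^2 + 2s + 2w^2 + 2w + 1)

(2m)^2 + (2w + 1)^2 + (2s + 1)^2 = 4m^2 + 4s^2 + 4s + 4w^2 + 4w + 2
= 2(2m^2 + 2s^2 + 2s + 2w^2 + 2w + 1).
Since 2m^2 + 2s^2 + 2s + 2w^2 + 2w + 1 is an integer, the sum of squares is of the form 2k for an integer k.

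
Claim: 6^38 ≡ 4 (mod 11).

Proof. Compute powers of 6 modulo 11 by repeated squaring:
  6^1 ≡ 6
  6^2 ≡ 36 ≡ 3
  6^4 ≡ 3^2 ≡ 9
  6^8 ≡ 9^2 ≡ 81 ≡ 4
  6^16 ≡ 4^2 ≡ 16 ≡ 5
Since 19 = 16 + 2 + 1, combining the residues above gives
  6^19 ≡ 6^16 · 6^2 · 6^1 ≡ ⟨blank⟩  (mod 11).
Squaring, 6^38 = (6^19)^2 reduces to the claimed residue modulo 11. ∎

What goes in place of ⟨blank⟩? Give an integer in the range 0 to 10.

2

6^16 · 6^2 · 6^1 ≡ 5 · 3 · 6 = 90.
90 mod 11 = 2, so 6^19 ≡ 2 (mod 11).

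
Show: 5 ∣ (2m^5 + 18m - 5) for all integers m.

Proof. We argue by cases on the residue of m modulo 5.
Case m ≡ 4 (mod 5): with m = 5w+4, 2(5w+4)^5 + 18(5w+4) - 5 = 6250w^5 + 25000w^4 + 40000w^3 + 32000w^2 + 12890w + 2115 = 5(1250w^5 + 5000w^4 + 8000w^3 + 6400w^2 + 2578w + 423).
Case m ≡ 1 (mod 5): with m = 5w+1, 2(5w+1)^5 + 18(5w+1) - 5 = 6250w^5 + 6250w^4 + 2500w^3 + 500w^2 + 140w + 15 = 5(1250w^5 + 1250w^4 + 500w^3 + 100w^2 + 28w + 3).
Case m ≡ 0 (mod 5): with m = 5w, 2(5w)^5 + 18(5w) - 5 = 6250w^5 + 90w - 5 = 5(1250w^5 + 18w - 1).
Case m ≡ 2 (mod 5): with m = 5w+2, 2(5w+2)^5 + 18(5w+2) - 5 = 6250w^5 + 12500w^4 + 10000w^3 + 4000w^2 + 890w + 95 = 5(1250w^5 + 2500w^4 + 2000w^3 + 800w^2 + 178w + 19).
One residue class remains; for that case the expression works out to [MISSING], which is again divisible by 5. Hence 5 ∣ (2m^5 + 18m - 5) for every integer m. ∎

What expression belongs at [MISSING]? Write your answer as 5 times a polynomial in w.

Only m ≡ 3 (mod 5) is unaccounted for. Put m = 5w+3:
2(5w+3)^5 + 18(5w+3) - 5 expands to 6250w^5 + 18750w^4 + 22500w^3 + 13500w^2 + 4140w + 535,
and factoring out 5 leaves 5(1250w^5 + 3750w^4 + 4500w^3 + 2700w^2 + 828w + 107).

5(1250w^5 + 3750w^4 + 4500w^3 + 2700w^2 + 828w + 107)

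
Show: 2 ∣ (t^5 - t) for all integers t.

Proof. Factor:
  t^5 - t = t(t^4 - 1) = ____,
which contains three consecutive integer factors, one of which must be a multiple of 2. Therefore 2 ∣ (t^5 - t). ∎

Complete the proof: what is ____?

(t - 1)t(t + 1)(t^2 + 1)

t^4 - 1 = (t^2 - 1)(t^2 + 1), and t^2 - 1 = (t-1)(t+1).
So t(t^4 - 1) = (t - 1)t(t + 1)(t^2 + 1).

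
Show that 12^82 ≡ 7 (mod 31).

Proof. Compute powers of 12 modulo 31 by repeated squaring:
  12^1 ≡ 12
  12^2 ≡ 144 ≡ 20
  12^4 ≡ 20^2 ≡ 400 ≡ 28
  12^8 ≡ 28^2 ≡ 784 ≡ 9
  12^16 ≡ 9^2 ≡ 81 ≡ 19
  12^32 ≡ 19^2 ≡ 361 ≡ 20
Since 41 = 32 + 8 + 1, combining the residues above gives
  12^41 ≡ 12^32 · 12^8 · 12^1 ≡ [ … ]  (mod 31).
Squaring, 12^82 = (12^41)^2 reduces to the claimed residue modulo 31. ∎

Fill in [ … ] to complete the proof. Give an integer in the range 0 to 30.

Multiply the listed residues: 20 · 9 · 12 = 180 → 2160.
Reducing modulo 31: 2160 = 69·31 + 21, so 12^41 ≡ 21.

21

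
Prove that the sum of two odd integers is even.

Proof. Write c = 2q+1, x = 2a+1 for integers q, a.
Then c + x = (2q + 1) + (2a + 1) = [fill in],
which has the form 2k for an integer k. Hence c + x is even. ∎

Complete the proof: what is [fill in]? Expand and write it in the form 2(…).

2(a + q + 1)

Expanding: (2q + 1) + (2a + 1) = 2a + 2q + 2.
Every term is even; pulling out the factor of 2 gives 2(a + q + 1).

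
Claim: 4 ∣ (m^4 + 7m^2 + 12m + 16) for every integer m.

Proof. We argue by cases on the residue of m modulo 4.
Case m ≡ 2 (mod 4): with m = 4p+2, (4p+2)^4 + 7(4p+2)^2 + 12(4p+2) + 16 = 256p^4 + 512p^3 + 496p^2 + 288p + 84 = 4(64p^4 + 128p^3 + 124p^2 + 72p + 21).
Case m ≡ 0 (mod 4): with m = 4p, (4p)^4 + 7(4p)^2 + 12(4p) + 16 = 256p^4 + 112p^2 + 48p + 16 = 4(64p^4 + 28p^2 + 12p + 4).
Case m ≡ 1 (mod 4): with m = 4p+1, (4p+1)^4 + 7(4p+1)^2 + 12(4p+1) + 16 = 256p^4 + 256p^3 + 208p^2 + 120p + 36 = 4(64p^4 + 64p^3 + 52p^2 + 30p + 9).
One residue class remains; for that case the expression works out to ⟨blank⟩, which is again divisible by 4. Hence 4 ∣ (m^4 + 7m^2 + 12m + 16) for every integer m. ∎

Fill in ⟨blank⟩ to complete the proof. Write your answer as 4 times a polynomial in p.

The residues treated are {2, 0, 1}, so the missing case is m ≡ 3 (mod 4); write m = 4p+3.
Then (4p+3)^4 + 7(4p+3)^2 + 12(4p+3) + 16 = 256p^4 + 768p^3 + 976p^2 + 648p + 196 = 4(64p^4 + 192p^3 + 244p^2 + 162p + 49).

4(64p^4 + 192p^3 + 244p^2 + 162p + 49)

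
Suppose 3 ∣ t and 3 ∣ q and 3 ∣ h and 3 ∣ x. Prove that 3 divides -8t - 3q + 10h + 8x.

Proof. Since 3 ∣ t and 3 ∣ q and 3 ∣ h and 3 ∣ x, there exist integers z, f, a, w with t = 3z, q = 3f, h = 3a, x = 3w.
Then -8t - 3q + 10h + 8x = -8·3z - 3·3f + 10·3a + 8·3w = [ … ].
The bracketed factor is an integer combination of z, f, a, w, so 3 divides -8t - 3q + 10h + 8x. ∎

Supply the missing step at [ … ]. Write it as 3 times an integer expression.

Pull the common 3 out of every term: -8·3z - 3·3f + 10·3a + 8·3w = 3(10a - 3f + 8w - 8z).
10a - 3f + 8w - 8z is an integer, which exhibits the divisibility.

3(10a - 3f + 8w - 8z)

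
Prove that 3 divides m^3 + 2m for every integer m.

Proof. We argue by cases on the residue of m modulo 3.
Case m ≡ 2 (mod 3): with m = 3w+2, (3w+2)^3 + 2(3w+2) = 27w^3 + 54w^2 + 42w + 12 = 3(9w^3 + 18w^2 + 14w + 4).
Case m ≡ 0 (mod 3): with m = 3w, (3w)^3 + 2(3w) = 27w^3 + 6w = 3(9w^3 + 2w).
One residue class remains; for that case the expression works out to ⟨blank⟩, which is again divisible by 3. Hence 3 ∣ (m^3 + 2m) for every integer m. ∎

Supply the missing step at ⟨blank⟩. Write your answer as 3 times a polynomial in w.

3(9w^3 + 9w^2 + 5w + 1)

The residues treated are {2, 0}, so the missing case is m ≡ 1 (mod 3); write m = 3w+1.
Then (3w+1)^3 + 2(3w+1) = 27w^3 + 27w^2 + 15w + 3 = 3(9w^3 + 9w^2 + 5w + 1).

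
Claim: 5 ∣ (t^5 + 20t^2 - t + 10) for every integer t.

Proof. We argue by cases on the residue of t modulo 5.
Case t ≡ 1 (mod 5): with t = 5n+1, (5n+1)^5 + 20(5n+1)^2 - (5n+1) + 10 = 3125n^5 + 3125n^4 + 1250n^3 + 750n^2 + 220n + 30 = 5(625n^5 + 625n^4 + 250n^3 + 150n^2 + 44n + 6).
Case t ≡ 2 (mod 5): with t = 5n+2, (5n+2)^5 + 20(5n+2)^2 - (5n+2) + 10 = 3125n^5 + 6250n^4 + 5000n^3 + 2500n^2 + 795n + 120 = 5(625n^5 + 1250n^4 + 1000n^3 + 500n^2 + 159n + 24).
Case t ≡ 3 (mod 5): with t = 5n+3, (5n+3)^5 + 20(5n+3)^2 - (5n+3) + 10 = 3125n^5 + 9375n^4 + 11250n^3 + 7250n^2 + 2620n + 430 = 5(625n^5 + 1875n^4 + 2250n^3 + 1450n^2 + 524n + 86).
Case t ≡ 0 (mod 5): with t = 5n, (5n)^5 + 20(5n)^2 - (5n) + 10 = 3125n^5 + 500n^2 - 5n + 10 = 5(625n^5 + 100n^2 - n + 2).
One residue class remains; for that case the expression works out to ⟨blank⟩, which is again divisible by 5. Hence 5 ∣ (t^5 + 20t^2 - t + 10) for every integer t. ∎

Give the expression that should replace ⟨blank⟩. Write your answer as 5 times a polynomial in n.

5(625n^5 + 2500n^4 + 4000n^3 + 3300n^2 + 1439n + 270)

The residues treated are {1, 2, 3, 0}, so the missing case is t ≡ 4 (mod 5); write t = 5n+4.
Then (5n+4)^5 + 20(5n+4)^2 - (5n+4) + 10 = 3125n^5 + 12500n^4 + 20000n^3 + 16500n^2 + 7195n + 1350 = 5(625n^5 + 2500n^4 + 4000n^3 + 3300n^2 + 1439n + 270).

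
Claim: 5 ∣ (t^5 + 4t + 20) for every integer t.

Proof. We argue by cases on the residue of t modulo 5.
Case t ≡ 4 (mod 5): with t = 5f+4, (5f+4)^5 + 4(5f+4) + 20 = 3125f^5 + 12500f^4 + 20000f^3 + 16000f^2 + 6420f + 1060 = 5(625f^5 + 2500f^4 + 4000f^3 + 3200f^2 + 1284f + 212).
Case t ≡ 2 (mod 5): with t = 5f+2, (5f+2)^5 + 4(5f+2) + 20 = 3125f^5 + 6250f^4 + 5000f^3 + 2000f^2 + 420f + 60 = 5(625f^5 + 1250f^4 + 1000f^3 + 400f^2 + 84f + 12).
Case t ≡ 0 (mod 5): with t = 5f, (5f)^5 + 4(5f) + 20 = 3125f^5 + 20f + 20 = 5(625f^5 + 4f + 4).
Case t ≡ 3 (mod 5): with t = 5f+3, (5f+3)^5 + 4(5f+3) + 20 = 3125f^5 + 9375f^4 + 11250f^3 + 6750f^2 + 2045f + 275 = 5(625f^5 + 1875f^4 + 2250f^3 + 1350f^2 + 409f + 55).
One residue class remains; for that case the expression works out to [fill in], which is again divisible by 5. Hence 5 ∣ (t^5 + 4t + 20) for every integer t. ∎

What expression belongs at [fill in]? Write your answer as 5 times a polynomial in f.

5(625f^5 + 625f^4 + 250f^3 + 50f^2 + 9f + 5)

Only t ≡ 1 (mod 5) is unaccounted for. Put t = 5f+1:
(5f+1)^5 + 4(5f+1) + 20 expands to 3125f^5 + 3125f^4 + 1250f^3 + 250f^2 + 45f + 25,
and factoring out 5 leaves 5(625f^5 + 625f^4 + 250f^3 + 50f^2 + 9f + 5).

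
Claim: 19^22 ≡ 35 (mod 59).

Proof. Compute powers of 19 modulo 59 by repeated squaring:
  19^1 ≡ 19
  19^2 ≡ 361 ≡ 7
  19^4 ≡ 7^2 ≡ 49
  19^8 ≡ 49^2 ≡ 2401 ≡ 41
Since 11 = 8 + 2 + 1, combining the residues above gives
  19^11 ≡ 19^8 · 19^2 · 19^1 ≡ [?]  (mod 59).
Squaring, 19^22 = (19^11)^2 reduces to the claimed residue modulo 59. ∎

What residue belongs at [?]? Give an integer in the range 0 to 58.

19^8 · 19^2 · 19^1 ≡ 41 · 7 · 19 = 5453.
5453 mod 59 = 25, so 19^11 ≡ 25 (mod 59).

25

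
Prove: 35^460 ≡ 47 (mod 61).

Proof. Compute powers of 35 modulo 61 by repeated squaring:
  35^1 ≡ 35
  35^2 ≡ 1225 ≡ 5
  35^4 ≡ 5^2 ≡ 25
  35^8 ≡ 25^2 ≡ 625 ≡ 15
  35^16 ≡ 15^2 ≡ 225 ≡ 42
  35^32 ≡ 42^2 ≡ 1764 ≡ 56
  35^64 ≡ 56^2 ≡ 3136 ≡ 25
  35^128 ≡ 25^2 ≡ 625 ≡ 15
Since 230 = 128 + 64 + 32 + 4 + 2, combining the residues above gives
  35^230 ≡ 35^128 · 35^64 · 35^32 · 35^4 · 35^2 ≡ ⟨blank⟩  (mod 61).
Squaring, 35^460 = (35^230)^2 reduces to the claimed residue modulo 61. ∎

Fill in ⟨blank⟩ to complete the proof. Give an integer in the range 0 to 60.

35^128 · 35^64 · 35^32 · 35^4 · 35^2 ≡ 15 · 25 · 56 · 25 · 5 = 2625000.
2625000 mod 61 = 48, so 35^230 ≡ 48 (mod 61).

48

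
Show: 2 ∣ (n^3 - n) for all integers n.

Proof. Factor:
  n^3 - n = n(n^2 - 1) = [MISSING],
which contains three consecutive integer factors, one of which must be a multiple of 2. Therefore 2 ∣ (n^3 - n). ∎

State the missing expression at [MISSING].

n(n^2 - 1) = n(n - 1)(n + 1) = (n - 1)n(n + 1).
These three factors are consecutive integers, so their product is divisible by 2.

(n - 1)n(n + 1)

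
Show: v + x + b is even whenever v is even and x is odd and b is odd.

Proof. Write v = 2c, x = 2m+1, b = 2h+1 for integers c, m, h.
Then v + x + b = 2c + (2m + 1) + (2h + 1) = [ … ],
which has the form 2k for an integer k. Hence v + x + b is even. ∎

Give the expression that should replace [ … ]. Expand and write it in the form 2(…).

2c + (2m + 1) + (2h + 1) = 2c + 2h + 2m + 2
= 2(c + h + m + 1).
Since c + h + m + 1 is an integer, the sum is of the form 2k for an integer k.

2(c + h + m + 1)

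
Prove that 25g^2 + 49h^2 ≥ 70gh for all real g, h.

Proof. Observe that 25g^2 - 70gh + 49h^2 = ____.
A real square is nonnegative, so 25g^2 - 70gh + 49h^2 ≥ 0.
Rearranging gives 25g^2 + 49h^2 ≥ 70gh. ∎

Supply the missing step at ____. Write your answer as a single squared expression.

(5g - 7h)^2

The leading and trailing coefficients are 5^2 and 7^2, and 70 = 2·5·7, so the trinomial is (5g - 7h)^2.
Hence 25g^2 - 70gh + 49h^2 ≥ 0.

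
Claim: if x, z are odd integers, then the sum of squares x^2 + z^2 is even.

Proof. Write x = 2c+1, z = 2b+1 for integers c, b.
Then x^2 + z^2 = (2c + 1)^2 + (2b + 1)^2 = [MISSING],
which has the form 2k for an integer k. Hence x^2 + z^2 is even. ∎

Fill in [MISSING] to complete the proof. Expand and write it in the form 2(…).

(2c + 1)^2 + (2b + 1)^2 = 4b^2 + 4b + 4c^2 + 4c + 2
= 2(2b^2 + 2b + 2c^2 + 2c + 1).
Since 2b^2 + 2b + 2c^2 + 2c + 1 is an integer, the sum of squares is of the form 2k for an integer k.

2(2b^2 + 2b + 2c^2 + 2c + 1)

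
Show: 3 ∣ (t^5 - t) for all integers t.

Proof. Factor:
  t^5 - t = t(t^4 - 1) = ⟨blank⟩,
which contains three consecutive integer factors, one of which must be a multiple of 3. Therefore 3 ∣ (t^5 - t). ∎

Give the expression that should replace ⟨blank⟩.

(t - 1)t(t + 1)(t^2 + 1)

t^4 - 1 = (t^2 - 1)(t^2 + 1), and t^2 - 1 = (t-1)(t+1).
So t(t^4 - 1) = (t - 1)t(t + 1)(t^2 + 1).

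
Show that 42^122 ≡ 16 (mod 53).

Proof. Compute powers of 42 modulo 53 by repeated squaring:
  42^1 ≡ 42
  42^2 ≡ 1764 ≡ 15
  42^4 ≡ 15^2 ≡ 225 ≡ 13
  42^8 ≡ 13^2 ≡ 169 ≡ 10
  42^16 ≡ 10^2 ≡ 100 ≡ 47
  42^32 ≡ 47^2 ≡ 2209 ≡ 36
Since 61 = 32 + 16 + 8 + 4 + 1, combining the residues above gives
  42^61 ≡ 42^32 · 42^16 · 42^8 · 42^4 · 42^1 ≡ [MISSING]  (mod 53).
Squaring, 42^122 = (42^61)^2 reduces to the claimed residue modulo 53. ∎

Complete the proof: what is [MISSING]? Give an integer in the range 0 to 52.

Multiply the listed residues: 36 · 47 · 10 · 13 · 42 = 1692 → 16920 → 219960 → 9238320.
Reducing modulo 53: 9238320 = 174307·53 + 49, so 42^61 ≡ 49.

49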